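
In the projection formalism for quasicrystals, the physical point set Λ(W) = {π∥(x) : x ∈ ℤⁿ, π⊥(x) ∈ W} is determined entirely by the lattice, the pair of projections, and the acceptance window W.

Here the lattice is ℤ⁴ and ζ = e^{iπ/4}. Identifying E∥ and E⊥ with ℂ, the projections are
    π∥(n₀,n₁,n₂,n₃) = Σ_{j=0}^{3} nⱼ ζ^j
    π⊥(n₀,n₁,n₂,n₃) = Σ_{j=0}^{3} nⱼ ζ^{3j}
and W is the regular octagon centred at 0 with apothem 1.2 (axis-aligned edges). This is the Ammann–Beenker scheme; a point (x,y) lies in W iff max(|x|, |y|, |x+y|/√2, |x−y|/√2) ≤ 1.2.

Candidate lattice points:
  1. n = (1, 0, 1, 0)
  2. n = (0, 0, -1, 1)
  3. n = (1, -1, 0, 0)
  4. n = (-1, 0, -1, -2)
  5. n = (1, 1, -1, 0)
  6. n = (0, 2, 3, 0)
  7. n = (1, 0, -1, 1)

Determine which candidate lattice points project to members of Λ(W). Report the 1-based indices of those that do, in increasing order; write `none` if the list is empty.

none

With ζ = e^{iπ/4} the internal vectors are ζ^0,ζ^3,ζ^6,ζ^9.
#1 (1, 0, 1, 0): internal (1.000000, -1.000000); octagon support 1.414214 vs apothem 1.2 → ∉ W
#2 (0, 0, -1, 1): internal (0.707107, 1.707107); octagon support 1.707107 vs apothem 1.2 → ∉ W
#3 (1, -1, 0, 0): internal (1.707107, -0.707107); octagon support 1.707107 vs apothem 1.2 → ∉ W
#4 (-1, 0, -1, -2): internal (-2.414214, -0.414214); octagon support 2.414214 vs apothem 1.2 → ∉ W
#5 (1, 1, -1, 0): internal (0.292893, 1.707107); octagon support 1.707107 vs apothem 1.2 → ∉ W
#6 (0, 2, 3, 0): internal (-1.414214, -1.585786); octagon support 2.121320 vs apothem 1.2 → ∉ W
#7 (1, 0, -1, 1): internal (1.707107, 1.707107); octagon support 2.414214 vs apothem 1.2 → ∉ W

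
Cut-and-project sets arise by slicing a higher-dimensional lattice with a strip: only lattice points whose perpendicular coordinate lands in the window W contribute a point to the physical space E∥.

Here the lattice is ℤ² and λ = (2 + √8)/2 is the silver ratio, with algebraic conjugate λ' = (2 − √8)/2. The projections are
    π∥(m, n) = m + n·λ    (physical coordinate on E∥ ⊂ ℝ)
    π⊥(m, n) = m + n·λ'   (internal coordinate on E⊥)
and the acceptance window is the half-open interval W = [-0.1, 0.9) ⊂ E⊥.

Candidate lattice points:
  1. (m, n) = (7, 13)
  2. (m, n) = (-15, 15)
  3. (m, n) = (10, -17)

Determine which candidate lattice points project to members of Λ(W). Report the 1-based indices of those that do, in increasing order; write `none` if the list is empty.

Compute λ' = (2−√8)/2 = -0.4142, so π⊥(m,n) = m -0.4142·n.
candidate 1: (m,n)=(7,13) → π∥ = 7+13·λ ≈ 38.3848, π⊥ = 7+13·λ' ≈ 1.6152 ∉ [-0.1, 0.9) ⇒ out
candidate 2: (m,n)=(-15,15) → π∥ = -15+15·λ ≈ 21.2132, π⊥ = -15+15·λ' ≈ -21.2132 ∉ [-0.1, 0.9) ⇒ out
candidate 3: (m,n)=(10,-17) → π∥ = 10-17·λ ≈ -31.0416, π⊥ = 10-17·λ' ≈ 17.0416 ∉ [-0.1, 0.9) ⇒ out

none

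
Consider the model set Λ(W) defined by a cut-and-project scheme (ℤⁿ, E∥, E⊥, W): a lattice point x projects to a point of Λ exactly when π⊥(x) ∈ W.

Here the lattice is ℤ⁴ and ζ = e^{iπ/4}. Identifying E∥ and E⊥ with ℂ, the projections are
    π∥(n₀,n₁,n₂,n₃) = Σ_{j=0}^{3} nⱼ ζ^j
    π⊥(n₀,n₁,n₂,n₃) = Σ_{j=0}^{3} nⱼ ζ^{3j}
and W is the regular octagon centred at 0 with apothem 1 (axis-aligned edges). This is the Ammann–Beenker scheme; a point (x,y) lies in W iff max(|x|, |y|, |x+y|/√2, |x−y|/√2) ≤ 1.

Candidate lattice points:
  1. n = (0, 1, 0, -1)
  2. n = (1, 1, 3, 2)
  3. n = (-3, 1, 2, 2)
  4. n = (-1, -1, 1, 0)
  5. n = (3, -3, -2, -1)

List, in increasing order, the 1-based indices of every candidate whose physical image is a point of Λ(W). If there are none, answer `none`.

none

With ζ = e^{iπ/4} the internal vectors are ζ^0,ζ^3,ζ^6,ζ^9.
#1 (0, 1, 0, -1): internal (-1.41421, 0.00000); octagon support 1.41421 vs apothem 1 → ∉ W
#2 (1, 1, 3, 2): internal (1.70711, -0.87868); octagon support 1.82843 vs apothem 1 → ∉ W
#3 (-3, 1, 2, 2): internal (-2.29289, 0.12132); octagon support 2.29289 vs apothem 1 → ∉ W
#4 (-1, -1, 1, 0): internal (-0.29289, -1.70711); octagon support 1.70711 vs apothem 1 → ∉ W
#5 (3, -3, -2, -1): internal (4.41421, -0.82843); octagon support 4.41421 vs apothem 1 → ∉ W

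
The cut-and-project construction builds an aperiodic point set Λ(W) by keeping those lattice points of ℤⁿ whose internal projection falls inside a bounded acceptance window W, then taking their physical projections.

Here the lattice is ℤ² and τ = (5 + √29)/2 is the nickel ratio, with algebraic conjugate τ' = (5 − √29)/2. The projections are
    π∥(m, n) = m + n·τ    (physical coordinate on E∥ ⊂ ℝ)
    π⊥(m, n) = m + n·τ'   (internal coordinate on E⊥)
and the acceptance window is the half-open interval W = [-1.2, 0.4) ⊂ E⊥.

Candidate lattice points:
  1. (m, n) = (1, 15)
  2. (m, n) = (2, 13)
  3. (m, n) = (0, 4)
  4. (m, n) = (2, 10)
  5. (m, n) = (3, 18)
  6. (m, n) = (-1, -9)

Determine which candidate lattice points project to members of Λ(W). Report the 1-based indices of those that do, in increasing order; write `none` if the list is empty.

2, 3, 4, 5

τ' = (5−√29)/2 ≈ -0.1926.
[1] lift (1,15): star map gives -1.8887; window check -1.2 ≤ -1.8887 < 0.4 is false → out
[2] lift (2,13): star map gives -0.5036; window check -1.2 ≤ -0.5036 < 0.4 is true → IN Λ
[3] lift (0,4): star map gives -0.7703; window check -1.2 ≤ -0.7703 < 0.4 is true → IN Λ
[4] lift (2,10): star map gives 0.0742; window check -1.2 ≤ 0.0742 < 0.4 is true → IN Λ
[5] lift (3,18): star map gives -0.4665; window check -1.2 ≤ -0.4665 < 0.4 is true → IN Λ
[6] lift (-1,-9): star map gives 0.7332; window check -1.2 ≤ 0.7332 < 0.4 is false → out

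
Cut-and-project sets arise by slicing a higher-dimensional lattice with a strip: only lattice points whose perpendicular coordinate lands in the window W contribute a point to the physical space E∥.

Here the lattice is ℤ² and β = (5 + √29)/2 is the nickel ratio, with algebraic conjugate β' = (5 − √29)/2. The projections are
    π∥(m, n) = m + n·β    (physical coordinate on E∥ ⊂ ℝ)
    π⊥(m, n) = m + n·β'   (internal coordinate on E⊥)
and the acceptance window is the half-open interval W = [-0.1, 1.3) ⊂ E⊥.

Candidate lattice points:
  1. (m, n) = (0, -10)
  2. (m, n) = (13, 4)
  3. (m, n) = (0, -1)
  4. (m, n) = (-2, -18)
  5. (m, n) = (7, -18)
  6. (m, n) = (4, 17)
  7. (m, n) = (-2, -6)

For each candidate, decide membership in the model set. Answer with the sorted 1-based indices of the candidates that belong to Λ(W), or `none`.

3, 6

Numerically β ≈ 5.192582 and β' = −1/β ≈ -0.192582.
candidate 1: (m,n)=(0,-10) → π∥ = 0-10·β ≈ -51.925824, π⊥ = 0-10·β' ≈ 1.925824 ∉ [-0.1, 1.3) ⇒ out
candidate 2: (m,n)=(13,4) → π∥ = 13+4·β ≈ 33.770330, π⊥ = 13+4·β' ≈ 12.229670 ∉ [-0.1, 1.3) ⇒ out
candidate 3: (m,n)=(0,-1) → π∥ = 0-1·β ≈ -5.192582, π⊥ = 0-1·β' ≈ 0.192582 ∈ [-0.1, 1.3) ⇒ IN Λ
candidate 4: (m,n)=(-2,-18) → π∥ = -2-18·β ≈ -95.466483, π⊥ = -2-18·β' ≈ 1.466483 ∉ [-0.1, 1.3) ⇒ out
candidate 5: (m,n)=(7,-18) → π∥ = 7-18·β ≈ -86.466483, π⊥ = 7-18·β' ≈ 10.466483 ∉ [-0.1, 1.3) ⇒ out
candidate 6: (m,n)=(4,17) → π∥ = 4+17·β ≈ 92.273901, π⊥ = 4+17·β' ≈ 0.726099 ∈ [-0.1, 1.3) ⇒ IN Λ
candidate 7: (m,n)=(-2,-6) → π∥ = -2-6·β ≈ -33.155494, π⊥ = -2-6·β' ≈ -0.844506 ∉ [-0.1, 1.3) ⇒ out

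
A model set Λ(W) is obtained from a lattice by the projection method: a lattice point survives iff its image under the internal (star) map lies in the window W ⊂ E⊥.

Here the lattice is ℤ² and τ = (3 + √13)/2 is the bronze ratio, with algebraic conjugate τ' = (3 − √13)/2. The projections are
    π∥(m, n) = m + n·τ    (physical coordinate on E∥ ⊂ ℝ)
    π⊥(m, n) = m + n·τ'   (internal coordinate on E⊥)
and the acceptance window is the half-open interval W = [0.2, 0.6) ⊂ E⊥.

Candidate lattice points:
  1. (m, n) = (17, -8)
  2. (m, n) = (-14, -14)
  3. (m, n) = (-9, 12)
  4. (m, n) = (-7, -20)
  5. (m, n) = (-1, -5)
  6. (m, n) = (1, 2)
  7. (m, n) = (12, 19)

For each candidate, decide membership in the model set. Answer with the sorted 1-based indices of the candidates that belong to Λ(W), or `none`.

5, 6

τ' = (3−√13)/2 ≈ -0.3028.
[1] lift (17,-8): star map gives 19.4222; window check 0.2 ≤ 19.4222 < 0.6 is false → out
[2] lift (-14,-14): star map gives -9.7611; window check 0.2 ≤ -9.7611 < 0.6 is false → out
[3] lift (-9,12): star map gives -12.6333; window check 0.2 ≤ -12.6333 < 0.6 is false → out
[4] lift (-7,-20): star map gives -0.9445; window check 0.2 ≤ -0.9445 < 0.6 is false → out
[5] lift (-1,-5): star map gives 0.5139; window check 0.2 ≤ 0.5139 < 0.6 is true → IN Λ
[6] lift (1,2): star map gives 0.3944; window check 0.2 ≤ 0.3944 < 0.6 is true → IN Λ
[7] lift (12,19): star map gives 6.2473; window check 0.2 ≤ 6.2473 < 0.6 is false → out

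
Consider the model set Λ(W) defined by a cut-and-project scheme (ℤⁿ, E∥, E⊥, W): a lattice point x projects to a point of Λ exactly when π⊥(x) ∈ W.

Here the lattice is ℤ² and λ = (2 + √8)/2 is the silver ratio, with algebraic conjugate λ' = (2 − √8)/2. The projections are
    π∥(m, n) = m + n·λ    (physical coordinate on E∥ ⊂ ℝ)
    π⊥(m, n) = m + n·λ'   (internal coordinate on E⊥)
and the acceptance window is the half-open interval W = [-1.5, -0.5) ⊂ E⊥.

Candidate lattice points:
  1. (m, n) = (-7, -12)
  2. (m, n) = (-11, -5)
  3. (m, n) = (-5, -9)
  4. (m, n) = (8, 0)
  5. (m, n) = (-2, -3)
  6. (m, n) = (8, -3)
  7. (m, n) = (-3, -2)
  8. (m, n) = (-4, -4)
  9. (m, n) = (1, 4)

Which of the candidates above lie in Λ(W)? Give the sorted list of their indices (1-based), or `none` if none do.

Compute λ' = (2−√8)/2 = -0.4142, so π⊥(m,n) = m -0.4142·n.
[1] lift (-7,-12): star map gives -2.0294; window check -1.5 ≤ -2.0294 < -0.5 is false → out
[2] lift (-11,-5): star map gives -8.9289; window check -1.5 ≤ -8.9289 < -0.5 is false → out
[3] lift (-5,-9): star map gives -1.2721; window check -1.5 ≤ -1.2721 < -0.5 is true → IN Λ
[4] lift (8,0): star map gives 8.0000; window check -1.5 ≤ 8.0000 < -0.5 is false → out
[5] lift (-2,-3): star map gives -0.7574; window check -1.5 ≤ -0.7574 < -0.5 is true → IN Λ
[6] lift (8,-3): star map gives 9.2426; window check -1.5 ≤ 9.2426 < -0.5 is false → out
[7] lift (-3,-2): star map gives -2.1716; window check -1.5 ≤ -2.1716 < -0.5 is false → out
[8] lift (-4,-4): star map gives -2.3431; window check -1.5 ≤ -2.3431 < -0.5 is false → out
[9] lift (1,4): star map gives -0.6569; window check -1.5 ≤ -0.6569 < -0.5 is true → IN Λ

3, 5, 9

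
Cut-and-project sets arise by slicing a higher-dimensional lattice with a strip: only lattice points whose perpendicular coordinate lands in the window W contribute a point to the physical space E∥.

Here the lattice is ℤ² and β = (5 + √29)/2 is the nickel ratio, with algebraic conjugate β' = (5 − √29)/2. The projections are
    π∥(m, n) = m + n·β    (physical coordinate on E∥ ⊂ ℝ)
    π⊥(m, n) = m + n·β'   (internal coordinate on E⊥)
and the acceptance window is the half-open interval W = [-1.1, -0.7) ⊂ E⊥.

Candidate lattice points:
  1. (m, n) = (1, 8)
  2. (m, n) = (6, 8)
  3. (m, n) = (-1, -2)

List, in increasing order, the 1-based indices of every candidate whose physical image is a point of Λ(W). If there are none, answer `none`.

none

β' = (5−√29)/2 ≈ -0.192582.
[1] lift (1,8): star map gives -0.540659; window check -1.1 ≤ -0.540659 < -0.7 is false → out
[2] lift (6,8): star map gives 4.459341; window check -1.1 ≤ 4.459341 < -0.7 is false → out
[3] lift (-1,-2): star map gives -0.614835; window check -1.1 ≤ -0.614835 < -0.7 is false → out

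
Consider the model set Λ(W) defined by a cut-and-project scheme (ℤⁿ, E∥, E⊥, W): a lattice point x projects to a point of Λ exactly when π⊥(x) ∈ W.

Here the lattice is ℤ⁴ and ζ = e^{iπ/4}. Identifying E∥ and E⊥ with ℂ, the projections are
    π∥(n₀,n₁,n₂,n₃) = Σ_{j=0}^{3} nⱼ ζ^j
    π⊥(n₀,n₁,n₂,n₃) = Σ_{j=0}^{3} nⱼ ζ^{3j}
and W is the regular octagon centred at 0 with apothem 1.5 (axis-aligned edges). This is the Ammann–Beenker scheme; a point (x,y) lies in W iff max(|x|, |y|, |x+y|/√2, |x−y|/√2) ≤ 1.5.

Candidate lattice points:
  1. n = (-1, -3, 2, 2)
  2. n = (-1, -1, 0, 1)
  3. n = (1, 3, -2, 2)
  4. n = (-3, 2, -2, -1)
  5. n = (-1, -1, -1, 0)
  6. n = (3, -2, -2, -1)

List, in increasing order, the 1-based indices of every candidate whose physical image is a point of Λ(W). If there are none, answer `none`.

2, 5

π⊥(n) = n₀ + n₁ζ³ + n₂ζ⁶ + n₃ζ⁹ where ζ = e^{iπ/4}.
candidate 1: n = (-1, -3, 2, 2) → π⊥ ≈ (+2.5355, -2.7071); max(|x|,|y|,|x±y|/√2) = 3.7071 > 1.5 ⇒ ∉ W
candidate 2: n = (-1, -1, 0, 1) → π⊥ ≈ (+0.4142, +0.0000); max(|x|,|y|,|x±y|/√2) = 0.4142 ≤ 1.5 ⇒ ∈ W
candidate 3: n = (1, 3, -2, 2) → π⊥ ≈ (+0.2929, +5.5355); max(|x|,|y|,|x±y|/√2) = 5.5355 > 1.5 ⇒ ∉ W
candidate 4: n = (-3, 2, -2, -1) → π⊥ ≈ (-5.1213, +2.7071); max(|x|,|y|,|x±y|/√2) = 5.5355 > 1.5 ⇒ ∉ W
candidate 5: n = (-1, -1, -1, 0) → π⊥ ≈ (-0.2929, +0.2929); max(|x|,|y|,|x±y|/√2) = 0.4142 ≤ 1.5 ⇒ ∈ W
candidate 6: n = (3, -2, -2, -1) → π⊥ ≈ (+3.7071, -0.1213); max(|x|,|y|,|x±y|/√2) = 3.7071 > 1.5 ⇒ ∉ W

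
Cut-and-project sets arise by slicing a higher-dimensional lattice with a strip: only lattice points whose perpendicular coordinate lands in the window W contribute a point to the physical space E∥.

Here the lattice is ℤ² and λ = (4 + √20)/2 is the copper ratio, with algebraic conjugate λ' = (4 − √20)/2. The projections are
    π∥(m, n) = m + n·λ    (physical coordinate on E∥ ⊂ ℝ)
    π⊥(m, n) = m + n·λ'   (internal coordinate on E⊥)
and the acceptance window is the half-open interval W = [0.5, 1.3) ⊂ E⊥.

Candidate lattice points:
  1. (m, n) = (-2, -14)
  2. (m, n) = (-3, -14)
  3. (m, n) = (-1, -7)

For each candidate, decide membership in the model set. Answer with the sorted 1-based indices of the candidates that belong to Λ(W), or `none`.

Numerically λ ≈ 4.236068 and λ' = −1/λ ≈ -0.236068.
#1 (-2,-14): internal coord -2 + (-14)·λ' = +1.304952; +1.304952 ∉ [0.5, 1.3) → out
#2 (-3,-14): internal coord -3 + (-14)·λ' = +0.304952; +0.304952 ∉ [0.5, 1.3) → out
#3 (-1,-7): internal coord -1 + (-7)·λ' = +0.652476; +0.652476 ∈ [0.5, 1.3) → IN Λ

3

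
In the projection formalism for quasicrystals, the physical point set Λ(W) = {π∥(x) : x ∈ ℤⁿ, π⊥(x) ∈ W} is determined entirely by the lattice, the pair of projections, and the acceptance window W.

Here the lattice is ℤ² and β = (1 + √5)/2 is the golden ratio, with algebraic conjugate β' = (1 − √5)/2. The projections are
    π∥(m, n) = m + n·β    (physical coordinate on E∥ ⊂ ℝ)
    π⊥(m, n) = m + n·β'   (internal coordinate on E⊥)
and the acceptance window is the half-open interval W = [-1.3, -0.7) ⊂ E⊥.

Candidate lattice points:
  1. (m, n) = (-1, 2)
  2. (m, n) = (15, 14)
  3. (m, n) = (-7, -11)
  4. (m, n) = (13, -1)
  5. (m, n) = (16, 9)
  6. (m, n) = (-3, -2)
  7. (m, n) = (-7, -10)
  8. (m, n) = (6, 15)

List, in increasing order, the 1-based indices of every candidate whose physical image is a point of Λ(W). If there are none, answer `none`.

7

β' = (1−√5)/2 ≈ -0.61803.
[1] lift (-1,2): star map gives -2.23607; window check -1.3 ≤ -2.23607 < -0.7 is false → out
[2] lift (15,14): star map gives 6.34752; window check -1.3 ≤ 6.34752 < -0.7 is false → out
[3] lift (-7,-11): star map gives -0.20163; window check -1.3 ≤ -0.20163 < -0.7 is false → out
[4] lift (13,-1): star map gives 13.61803; window check -1.3 ≤ 13.61803 < -0.7 is false → out
[5] lift (16,9): star map gives 10.43769; window check -1.3 ≤ 10.43769 < -0.7 is false → out
[6] lift (-3,-2): star map gives -1.76393; window check -1.3 ≤ -1.76393 < -0.7 is false → out
[7] lift (-7,-10): star map gives -0.81966; window check -1.3 ≤ -0.81966 < -0.7 is true → IN Λ
[8] lift (6,15): star map gives -3.27051; window check -1.3 ≤ -3.27051 < -0.7 is false → out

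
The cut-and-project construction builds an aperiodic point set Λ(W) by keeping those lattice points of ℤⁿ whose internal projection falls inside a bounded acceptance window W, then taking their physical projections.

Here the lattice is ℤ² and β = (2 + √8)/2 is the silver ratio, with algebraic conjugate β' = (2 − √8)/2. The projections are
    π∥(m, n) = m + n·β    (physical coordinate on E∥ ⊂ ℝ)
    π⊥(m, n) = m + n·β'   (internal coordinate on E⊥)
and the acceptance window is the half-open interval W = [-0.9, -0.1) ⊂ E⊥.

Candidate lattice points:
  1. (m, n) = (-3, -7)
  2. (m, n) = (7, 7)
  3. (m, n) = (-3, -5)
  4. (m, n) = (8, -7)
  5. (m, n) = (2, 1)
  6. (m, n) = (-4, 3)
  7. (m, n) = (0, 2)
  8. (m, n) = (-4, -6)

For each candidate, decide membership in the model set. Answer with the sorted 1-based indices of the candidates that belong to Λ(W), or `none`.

Compute β' = (2−√8)/2 = -0.414214, so π⊥(m,n) = m -0.414214·n.
[1] lift (-3,-7): star map gives -0.100505; window check -0.9 ≤ -0.100505 < -0.1 is true → IN Λ
[2] lift (7,7): star map gives 4.100505; window check -0.9 ≤ 4.100505 < -0.1 is false → out
[3] lift (-3,-5): star map gives -0.928932; window check -0.9 ≤ -0.928932 < -0.1 is false → out
[4] lift (8,-7): star map gives 10.899495; window check -0.9 ≤ 10.899495 < -0.1 is false → out
[5] lift (2,1): star map gives 1.585786; window check -0.9 ≤ 1.585786 < -0.1 is false → out
[6] lift (-4,3): star map gives -5.242641; window check -0.9 ≤ -5.242641 < -0.1 is false → out
[7] lift (0,2): star map gives -0.828427; window check -0.9 ≤ -0.828427 < -0.1 is true → IN Λ
[8] lift (-4,-6): star map gives -1.514719; window check -0.9 ≤ -1.514719 < -0.1 is false → out

1, 7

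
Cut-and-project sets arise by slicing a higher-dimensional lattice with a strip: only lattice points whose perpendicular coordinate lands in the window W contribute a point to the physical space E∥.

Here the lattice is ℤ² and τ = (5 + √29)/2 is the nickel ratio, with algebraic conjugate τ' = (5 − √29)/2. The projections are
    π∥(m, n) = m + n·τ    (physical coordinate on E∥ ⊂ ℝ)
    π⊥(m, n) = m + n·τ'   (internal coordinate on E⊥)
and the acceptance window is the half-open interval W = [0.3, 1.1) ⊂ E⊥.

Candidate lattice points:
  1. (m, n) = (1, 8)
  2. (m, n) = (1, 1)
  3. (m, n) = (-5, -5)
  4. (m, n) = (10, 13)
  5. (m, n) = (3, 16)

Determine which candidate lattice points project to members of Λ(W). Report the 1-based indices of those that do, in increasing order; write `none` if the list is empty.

2

Numerically τ ≈ 5.1926 and τ' = −1/τ ≈ -0.1926.
#1 (1,8): internal coord 1 + (8)·τ' = -0.5407; -0.5407 ∉ [0.3, 1.1) → out
#2 (1,1): internal coord 1 + (1)·τ' = +0.8074; +0.8074 ∈ [0.3, 1.1) → IN Λ
#3 (-5,-5): internal coord -5 + (-5)·τ' = -4.0371; -4.0371 ∉ [0.3, 1.1) → out
#4 (10,13): internal coord 10 + (13)·τ' = +7.4964; +7.4964 ∉ [0.3, 1.1) → out
#5 (3,16): internal coord 3 + (16)·τ' = -0.0813; -0.0813 ∉ [0.3, 1.1) → out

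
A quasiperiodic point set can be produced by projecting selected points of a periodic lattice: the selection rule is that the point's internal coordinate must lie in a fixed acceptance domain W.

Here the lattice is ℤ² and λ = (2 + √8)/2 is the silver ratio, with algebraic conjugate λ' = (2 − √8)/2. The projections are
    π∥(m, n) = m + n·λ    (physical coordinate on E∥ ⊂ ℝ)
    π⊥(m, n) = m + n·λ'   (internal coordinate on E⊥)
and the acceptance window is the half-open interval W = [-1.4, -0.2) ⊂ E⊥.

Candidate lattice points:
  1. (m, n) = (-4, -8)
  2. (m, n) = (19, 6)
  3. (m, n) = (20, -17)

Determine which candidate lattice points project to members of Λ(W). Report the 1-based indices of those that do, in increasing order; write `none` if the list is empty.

Compute λ' = (2−√8)/2 = -0.414214, so π⊥(m,n) = m -0.414214·n.
#1 (-4,-8): internal coord -4 + (-8)·λ' = -0.686292; -0.686292 ∈ [-1.4, -0.2) → IN Λ
#2 (19,6): internal coord 19 + (6)·λ' = +16.514719; +16.514719 ∉ [-1.4, -0.2) → out
#3 (20,-17): internal coord 20 + (-17)·λ' = +27.041631; +27.041631 ∉ [-1.4, -0.2) → out

1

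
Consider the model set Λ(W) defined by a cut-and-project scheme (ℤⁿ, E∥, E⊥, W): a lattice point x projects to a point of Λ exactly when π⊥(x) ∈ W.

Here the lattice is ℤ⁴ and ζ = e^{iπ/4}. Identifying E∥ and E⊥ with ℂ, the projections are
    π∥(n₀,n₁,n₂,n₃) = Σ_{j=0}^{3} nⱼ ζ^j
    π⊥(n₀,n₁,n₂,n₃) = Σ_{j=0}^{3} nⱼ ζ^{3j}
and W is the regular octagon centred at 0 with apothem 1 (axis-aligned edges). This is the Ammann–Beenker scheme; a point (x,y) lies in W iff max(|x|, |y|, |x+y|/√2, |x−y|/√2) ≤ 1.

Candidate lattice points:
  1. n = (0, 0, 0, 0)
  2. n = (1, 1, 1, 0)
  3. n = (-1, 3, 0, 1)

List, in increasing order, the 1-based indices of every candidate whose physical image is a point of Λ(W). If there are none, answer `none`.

π⊥(n) = n₀ + n₁ζ³ + n₂ζ⁶ + n₃ζ⁹ where ζ = e^{iπ/4}.
#1 (0, 0, 0, 0): internal (0.000000, 0.000000); octagon support 0.000000 vs apothem 1 → ∈ W
#2 (1, 1, 1, 0): internal (0.292893, -0.292893); octagon support 0.414214 vs apothem 1 → ∈ W
#3 (-1, 3, 0, 1): internal (-2.414214, 2.828427); octagon support 3.707107 vs apothem 1 → ∉ W

1, 2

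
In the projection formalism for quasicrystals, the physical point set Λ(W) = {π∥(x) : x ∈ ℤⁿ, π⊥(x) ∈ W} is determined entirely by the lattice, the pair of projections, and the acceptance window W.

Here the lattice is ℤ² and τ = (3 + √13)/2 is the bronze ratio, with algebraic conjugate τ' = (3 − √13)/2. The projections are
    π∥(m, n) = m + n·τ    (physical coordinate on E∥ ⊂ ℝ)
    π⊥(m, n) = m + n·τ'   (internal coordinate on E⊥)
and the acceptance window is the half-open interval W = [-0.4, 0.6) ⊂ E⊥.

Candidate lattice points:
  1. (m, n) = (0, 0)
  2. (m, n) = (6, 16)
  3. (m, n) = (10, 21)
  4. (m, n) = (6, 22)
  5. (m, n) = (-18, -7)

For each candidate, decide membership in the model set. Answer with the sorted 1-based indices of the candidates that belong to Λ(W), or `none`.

Compute τ' = (3−√13)/2 = -0.302776, so π⊥(m,n) = m -0.302776·n.
[1] lift (0,0): star map gives 0.000000; window check -0.4 ≤ 0.000000 < 0.6 is true → IN Λ
[2] lift (6,16): star map gives 1.155590; window check -0.4 ≤ 1.155590 < 0.6 is false → out
[3] lift (10,21): star map gives 3.641712; window check -0.4 ≤ 3.641712 < 0.6 is false → out
[4] lift (6,22): star map gives -0.661064; window check -0.4 ≤ -0.661064 < 0.6 is false → out
[5] lift (-18,-7): star map gives -15.880571; window check -0.4 ≤ -15.880571 < 0.6 is false → out

1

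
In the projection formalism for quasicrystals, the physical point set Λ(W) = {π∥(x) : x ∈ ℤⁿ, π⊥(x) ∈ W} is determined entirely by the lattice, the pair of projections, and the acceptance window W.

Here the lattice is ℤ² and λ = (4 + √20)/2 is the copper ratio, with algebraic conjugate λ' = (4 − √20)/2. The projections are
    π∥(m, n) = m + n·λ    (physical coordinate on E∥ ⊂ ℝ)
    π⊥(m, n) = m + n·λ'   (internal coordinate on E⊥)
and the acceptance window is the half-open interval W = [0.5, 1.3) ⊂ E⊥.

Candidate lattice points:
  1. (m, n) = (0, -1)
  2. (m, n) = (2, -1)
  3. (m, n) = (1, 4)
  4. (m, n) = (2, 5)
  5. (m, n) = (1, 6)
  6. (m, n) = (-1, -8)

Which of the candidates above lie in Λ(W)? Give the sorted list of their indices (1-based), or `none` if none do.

Numerically λ ≈ 4.2361 and λ' = −1/λ ≈ -0.2361.
candidate 1: (m,n)=(0,-1) → π∥ = 0-1·λ ≈ -4.2361, π⊥ = 0-1·λ' ≈ 0.2361 ∉ [0.5, 1.3) ⇒ out
candidate 2: (m,n)=(2,-1) → π∥ = 2-1·λ ≈ -2.2361, π⊥ = 2-1·λ' ≈ 2.2361 ∉ [0.5, 1.3) ⇒ out
candidate 3: (m,n)=(1,4) → π∥ = 1+4·λ ≈ 17.9443, π⊥ = 1+4·λ' ≈ 0.0557 ∉ [0.5, 1.3) ⇒ out
candidate 4: (m,n)=(2,5) → π∥ = 2+5·λ ≈ 23.1803, π⊥ = 2+5·λ' ≈ 0.8197 ∈ [0.5, 1.3) ⇒ IN Λ
candidate 5: (m,n)=(1,6) → π∥ = 1+6·λ ≈ 26.4164, π⊥ = 1+6·λ' ≈ -0.4164 ∉ [0.5, 1.3) ⇒ out
candidate 6: (m,n)=(-1,-8) → π∥ = -1-8·λ ≈ -34.8885, π⊥ = -1-8·λ' ≈ 0.8885 ∈ [0.5, 1.3) ⇒ IN Λ

4, 6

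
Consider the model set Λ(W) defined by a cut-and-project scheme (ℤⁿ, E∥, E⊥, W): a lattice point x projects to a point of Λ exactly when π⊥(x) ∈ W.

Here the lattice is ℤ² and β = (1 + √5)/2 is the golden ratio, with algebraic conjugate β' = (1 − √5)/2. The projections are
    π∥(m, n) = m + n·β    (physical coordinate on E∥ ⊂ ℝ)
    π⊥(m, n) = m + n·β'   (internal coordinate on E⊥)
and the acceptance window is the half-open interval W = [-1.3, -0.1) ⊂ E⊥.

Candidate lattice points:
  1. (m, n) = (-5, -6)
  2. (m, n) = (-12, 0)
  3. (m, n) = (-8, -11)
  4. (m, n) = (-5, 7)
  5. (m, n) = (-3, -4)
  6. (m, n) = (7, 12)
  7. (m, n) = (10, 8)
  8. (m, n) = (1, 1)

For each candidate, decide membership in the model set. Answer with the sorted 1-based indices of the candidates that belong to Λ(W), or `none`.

1, 3, 5, 6

Numerically β ≈ 1.6180 and β' = −1/β ≈ -0.6180.
candidate 1: (m,n)=(-5,-6) → π∥ = -5-6·β ≈ -14.7082, π⊥ = -5-6·β' ≈ -1.2918 ∈ [-1.3, -0.1) ⇒ IN Λ
candidate 2: (m,n)=(-12,0) → π∥ = -12+0·β ≈ -12.0000, π⊥ = -12+0·β' ≈ -12.0000 ∉ [-1.3, -0.1) ⇒ out
candidate 3: (m,n)=(-8,-11) → π∥ = -8-11·β ≈ -25.7984, π⊥ = -8-11·β' ≈ -1.2016 ∈ [-1.3, -0.1) ⇒ IN Λ
candidate 4: (m,n)=(-5,7) → π∥ = -5+7·β ≈ 6.3262, π⊥ = -5+7·β' ≈ -9.3262 ∉ [-1.3, -0.1) ⇒ out
candidate 5: (m,n)=(-3,-4) → π∥ = -3-4·β ≈ -9.4721, π⊥ = -3-4·β' ≈ -0.5279 ∈ [-1.3, -0.1) ⇒ IN Λ
candidate 6: (m,n)=(7,12) → π∥ = 7+12·β ≈ 26.4164, π⊥ = 7+12·β' ≈ -0.4164 ∈ [-1.3, -0.1) ⇒ IN Λ
candidate 7: (m,n)=(10,8) → π∥ = 10+8·β ≈ 22.9443, π⊥ = 10+8·β' ≈ 5.0557 ∉ [-1.3, -0.1) ⇒ out
candidate 8: (m,n)=(1,1) → π∥ = 1+1·β ≈ 2.6180, π⊥ = 1+1·β' ≈ 0.3820 ∉ [-1.3, -0.1) ⇒ out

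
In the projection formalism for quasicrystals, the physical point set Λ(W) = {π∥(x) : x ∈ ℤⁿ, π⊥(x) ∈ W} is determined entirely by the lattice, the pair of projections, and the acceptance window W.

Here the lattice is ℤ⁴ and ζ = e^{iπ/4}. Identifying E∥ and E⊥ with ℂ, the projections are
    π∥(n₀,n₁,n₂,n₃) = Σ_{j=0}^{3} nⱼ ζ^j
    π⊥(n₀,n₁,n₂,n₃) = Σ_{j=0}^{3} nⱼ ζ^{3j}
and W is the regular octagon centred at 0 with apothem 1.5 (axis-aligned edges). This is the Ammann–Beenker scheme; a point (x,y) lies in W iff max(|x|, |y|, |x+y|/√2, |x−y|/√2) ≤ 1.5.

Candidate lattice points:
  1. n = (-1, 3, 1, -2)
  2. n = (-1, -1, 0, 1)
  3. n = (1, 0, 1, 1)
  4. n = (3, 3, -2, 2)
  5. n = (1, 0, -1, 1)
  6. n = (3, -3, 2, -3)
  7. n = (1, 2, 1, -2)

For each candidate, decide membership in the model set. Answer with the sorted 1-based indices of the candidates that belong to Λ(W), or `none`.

With ζ = e^{iπ/4} the internal vectors are ζ^0,ζ^3,ζ^6,ζ^9.
#1 (-1, 3, 1, -2): internal (-4.5355, -0.2929); octagon support 4.5355 vs apothem 1.5 → ∉ W
#2 (-1, -1, 0, 1): internal (0.4142, 0.0000); octagon support 0.4142 vs apothem 1.5 → ∈ W
#3 (1, 0, 1, 1): internal (1.7071, -0.2929); octagon support 1.7071 vs apothem 1.5 → ∉ W
#4 (3, 3, -2, 2): internal (2.2929, 5.5355); octagon support 5.5355 vs apothem 1.5 → ∉ W
#5 (1, 0, -1, 1): internal (1.7071, 1.7071); octagon support 2.4142 vs apothem 1.5 → ∉ W
#6 (3, -3, 2, -3): internal (3.0000, -6.2426); octagon support 6.5355 vs apothem 1.5 → ∉ W
#7 (1, 2, 1, -2): internal (-1.8284, -1.0000); octagon support 2.0000 vs apothem 1.5 → ∉ W

2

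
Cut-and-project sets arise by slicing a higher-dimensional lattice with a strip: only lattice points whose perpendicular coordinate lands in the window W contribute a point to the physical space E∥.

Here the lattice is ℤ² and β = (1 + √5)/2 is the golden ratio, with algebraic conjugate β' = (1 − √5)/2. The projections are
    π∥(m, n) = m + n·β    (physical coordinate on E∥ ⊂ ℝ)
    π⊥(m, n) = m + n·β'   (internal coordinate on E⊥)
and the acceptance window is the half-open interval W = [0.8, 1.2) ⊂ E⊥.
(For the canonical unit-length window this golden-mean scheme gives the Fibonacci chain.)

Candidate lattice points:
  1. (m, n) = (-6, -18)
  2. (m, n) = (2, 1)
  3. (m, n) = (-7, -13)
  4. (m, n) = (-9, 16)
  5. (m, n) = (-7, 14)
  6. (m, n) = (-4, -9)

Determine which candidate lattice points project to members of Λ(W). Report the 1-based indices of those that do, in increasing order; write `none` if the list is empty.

3

Compute β' = (1−√5)/2 = -0.61803, so π⊥(m,n) = m -0.61803·n.
#1 (-6,-18): internal coord -6 + (-18)·β' = +5.12461; +5.12461 ∉ [0.8, 1.2) → out
#2 (2,1): internal coord 2 + (1)·β' = +1.38197; +1.38197 ∉ [0.8, 1.2) → out
#3 (-7,-13): internal coord -7 + (-13)·β' = +1.03444; +1.03444 ∈ [0.8, 1.2) → IN Λ
#4 (-9,16): internal coord -9 + (16)·β' = -18.88854; -18.88854 ∉ [0.8, 1.2) → out
#5 (-7,14): internal coord -7 + (14)·β' = -15.65248; -15.65248 ∉ [0.8, 1.2) → out
#6 (-4,-9): internal coord -4 + (-9)·β' = +1.56231; +1.56231 ∉ [0.8, 1.2) → out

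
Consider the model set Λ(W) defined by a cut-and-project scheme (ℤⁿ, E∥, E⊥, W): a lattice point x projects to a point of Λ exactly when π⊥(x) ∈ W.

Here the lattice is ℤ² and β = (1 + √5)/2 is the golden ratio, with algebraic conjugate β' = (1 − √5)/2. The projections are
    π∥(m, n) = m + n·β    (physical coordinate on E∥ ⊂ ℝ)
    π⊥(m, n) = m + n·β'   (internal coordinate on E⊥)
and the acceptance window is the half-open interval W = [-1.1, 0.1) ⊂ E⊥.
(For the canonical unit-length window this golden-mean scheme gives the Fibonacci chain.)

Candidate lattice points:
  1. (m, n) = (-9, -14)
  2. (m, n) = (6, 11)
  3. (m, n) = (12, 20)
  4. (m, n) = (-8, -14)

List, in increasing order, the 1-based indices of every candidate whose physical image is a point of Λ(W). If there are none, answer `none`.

1, 2, 3

Numerically β ≈ 1.618034 and β' = −1/β ≈ -0.618034.
candidate 1: (m,n)=(-9,-14) → π∥ = -9-14·β ≈ -31.652476, π⊥ = -9-14·β' ≈ -0.347524 ∈ [-1.1, 0.1) ⇒ IN Λ
candidate 2: (m,n)=(6,11) → π∥ = 6+11·β ≈ 23.798374, π⊥ = 6+11·β' ≈ -0.798374 ∈ [-1.1, 0.1) ⇒ IN Λ
candidate 3: (m,n)=(12,20) → π∥ = 12+20·β ≈ 44.360680, π⊥ = 12+20·β' ≈ -0.360680 ∈ [-1.1, 0.1) ⇒ IN Λ
candidate 4: (m,n)=(-8,-14) → π∥ = -8-14·β ≈ -30.652476, π⊥ = -8-14·β' ≈ 0.652476 ∉ [-1.1, 0.1) ⇒ out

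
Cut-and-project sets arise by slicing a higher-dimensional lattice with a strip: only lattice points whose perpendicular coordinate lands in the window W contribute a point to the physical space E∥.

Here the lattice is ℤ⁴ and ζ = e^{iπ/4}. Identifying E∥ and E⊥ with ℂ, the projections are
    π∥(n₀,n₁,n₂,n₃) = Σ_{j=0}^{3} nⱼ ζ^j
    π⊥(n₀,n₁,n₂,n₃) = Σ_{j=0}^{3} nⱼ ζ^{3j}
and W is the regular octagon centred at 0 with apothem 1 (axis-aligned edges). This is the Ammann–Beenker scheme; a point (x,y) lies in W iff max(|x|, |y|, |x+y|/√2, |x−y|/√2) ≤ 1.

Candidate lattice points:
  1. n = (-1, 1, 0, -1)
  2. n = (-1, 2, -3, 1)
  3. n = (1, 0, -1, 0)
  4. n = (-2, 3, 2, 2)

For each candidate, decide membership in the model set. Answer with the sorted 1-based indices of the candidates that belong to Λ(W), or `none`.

π⊥(n) = n₀ + n₁ζ³ + n₂ζ⁶ + n₃ζ⁹ where ζ = e^{iπ/4}.
candidate 1: n = (-1, 1, 0, -1) → π⊥ ≈ (-2.41421, +0.00000); max(|x|,|y|,|x±y|/√2) = 2.41421 > 1 ⇒ ∉ W
candidate 2: n = (-1, 2, -3, 1) → π⊥ ≈ (-1.70711, +5.12132); max(|x|,|y|,|x±y|/√2) = 5.12132 > 1 ⇒ ∉ W
candidate 3: n = (1, 0, -1, 0) → π⊥ ≈ (+1.00000, +1.00000); max(|x|,|y|,|x±y|/√2) = 1.41421 > 1 ⇒ ∉ W
candidate 4: n = (-2, 3, 2, 2) → π⊥ ≈ (-2.70711, +1.53553); max(|x|,|y|,|x±y|/√2) = 3.00000 > 1 ⇒ ∉ W

none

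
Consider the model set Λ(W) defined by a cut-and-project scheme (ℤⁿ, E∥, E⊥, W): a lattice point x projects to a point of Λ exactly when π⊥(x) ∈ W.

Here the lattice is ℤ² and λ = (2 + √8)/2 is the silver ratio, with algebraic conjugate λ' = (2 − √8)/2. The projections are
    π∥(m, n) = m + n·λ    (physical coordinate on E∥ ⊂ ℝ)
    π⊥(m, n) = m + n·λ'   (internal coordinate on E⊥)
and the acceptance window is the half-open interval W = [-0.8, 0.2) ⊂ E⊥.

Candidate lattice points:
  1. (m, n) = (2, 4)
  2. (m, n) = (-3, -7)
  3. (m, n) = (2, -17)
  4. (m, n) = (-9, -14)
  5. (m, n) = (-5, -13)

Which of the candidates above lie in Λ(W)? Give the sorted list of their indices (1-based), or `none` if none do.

Compute λ' = (2−√8)/2 = -0.414214, so π⊥(m,n) = m -0.414214·n.
#1 (2,4): internal coord 2 + (4)·λ' = +0.343146; +0.343146 ∉ [-0.8, 0.2) → out
#2 (-3,-7): internal coord -3 + (-7)·λ' = -0.100505; -0.100505 ∈ [-0.8, 0.2) → IN Λ
#3 (2,-17): internal coord 2 + (-17)·λ' = +9.041631; +9.041631 ∉ [-0.8, 0.2) → out
#4 (-9,-14): internal coord -9 + (-14)·λ' = -3.201010; -3.201010 ∉ [-0.8, 0.2) → out
#5 (-5,-13): internal coord -5 + (-13)·λ' = +0.384776; +0.384776 ∉ [-0.8, 0.2) → out

2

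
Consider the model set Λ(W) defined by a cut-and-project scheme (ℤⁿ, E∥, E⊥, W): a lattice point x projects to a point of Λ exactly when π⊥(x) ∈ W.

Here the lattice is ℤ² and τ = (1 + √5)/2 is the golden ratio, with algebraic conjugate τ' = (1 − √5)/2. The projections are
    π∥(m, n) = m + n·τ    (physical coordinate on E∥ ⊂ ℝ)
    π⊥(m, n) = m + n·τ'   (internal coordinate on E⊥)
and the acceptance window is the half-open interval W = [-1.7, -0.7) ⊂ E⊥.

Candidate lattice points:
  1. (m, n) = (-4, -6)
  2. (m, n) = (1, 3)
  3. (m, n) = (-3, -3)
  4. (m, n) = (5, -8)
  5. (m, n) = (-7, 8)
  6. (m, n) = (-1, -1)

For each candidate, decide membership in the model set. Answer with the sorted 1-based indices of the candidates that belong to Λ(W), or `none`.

2, 3

τ' = (1−√5)/2 ≈ -0.6180.
candidate 1: (m,n)=(-4,-6) → π∥ = -4-6·τ ≈ -13.7082, π⊥ = -4-6·τ' ≈ -0.2918 ∉ [-1.7, -0.7) ⇒ out
candidate 2: (m,n)=(1,3) → π∥ = 1+3·τ ≈ 5.8541, π⊥ = 1+3·τ' ≈ -0.8541 ∈ [-1.7, -0.7) ⇒ IN Λ
candidate 3: (m,n)=(-3,-3) → π∥ = -3-3·τ ≈ -7.8541, π⊥ = -3-3·τ' ≈ -1.1459 ∈ [-1.7, -0.7) ⇒ IN Λ
candidate 4: (m,n)=(5,-8) → π∥ = 5-8·τ ≈ -7.9443, π⊥ = 5-8·τ' ≈ 9.9443 ∉ [-1.7, -0.7) ⇒ out
candidate 5: (m,n)=(-7,8) → π∥ = -7+8·τ ≈ 5.9443, π⊥ = -7+8·τ' ≈ -11.9443 ∉ [-1.7, -0.7) ⇒ out
candidate 6: (m,n)=(-1,-1) → π∥ = -1-1·τ ≈ -2.6180, π⊥ = -1-1·τ' ≈ -0.3820 ∉ [-1.7, -0.7) ⇒ out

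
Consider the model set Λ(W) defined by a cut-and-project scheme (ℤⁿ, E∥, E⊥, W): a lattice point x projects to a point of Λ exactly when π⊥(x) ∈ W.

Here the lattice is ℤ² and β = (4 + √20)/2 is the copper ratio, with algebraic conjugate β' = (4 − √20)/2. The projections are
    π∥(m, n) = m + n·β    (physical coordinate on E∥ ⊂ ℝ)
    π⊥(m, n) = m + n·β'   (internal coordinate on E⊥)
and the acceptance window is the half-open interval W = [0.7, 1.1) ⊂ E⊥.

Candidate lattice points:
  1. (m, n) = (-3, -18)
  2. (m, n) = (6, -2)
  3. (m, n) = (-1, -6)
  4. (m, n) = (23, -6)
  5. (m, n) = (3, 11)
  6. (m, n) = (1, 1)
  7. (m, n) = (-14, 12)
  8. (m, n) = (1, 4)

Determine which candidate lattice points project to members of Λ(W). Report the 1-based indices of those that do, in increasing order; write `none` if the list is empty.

6

Compute β' = (4−√20)/2 = -0.2361, so π⊥(m,n) = m -0.2361·n.
candidate 1: (m,n)=(-3,-18) → π∥ = -3-18·β ≈ -79.2492, π⊥ = -3-18·β' ≈ 1.2492 ∉ [0.7, 1.1) ⇒ out
candidate 2: (m,n)=(6,-2) → π∥ = 6-2·β ≈ -2.4721, π⊥ = 6-2·β' ≈ 6.4721 ∉ [0.7, 1.1) ⇒ out
candidate 3: (m,n)=(-1,-6) → π∥ = -1-6·β ≈ -26.4164, π⊥ = -1-6·β' ≈ 0.4164 ∉ [0.7, 1.1) ⇒ out
candidate 4: (m,n)=(23,-6) → π∥ = 23-6·β ≈ -2.4164, π⊥ = 23-6·β' ≈ 24.4164 ∉ [0.7, 1.1) ⇒ out
candidate 5: (m,n)=(3,11) → π∥ = 3+11·β ≈ 49.5967, π⊥ = 3+11·β' ≈ 0.4033 ∉ [0.7, 1.1) ⇒ out
candidate 6: (m,n)=(1,1) → π∥ = 1+1·β ≈ 5.2361, π⊥ = 1+1·β' ≈ 0.7639 ∈ [0.7, 1.1) ⇒ IN Λ
candidate 7: (m,n)=(-14,12) → π∥ = -14+12·β ≈ 36.8328, π⊥ = -14+12·β' ≈ -16.8328 ∉ [0.7, 1.1) ⇒ out
candidate 8: (m,n)=(1,4) → π∥ = 1+4·β ≈ 17.9443, π⊥ = 1+4·β' ≈ 0.0557 ∉ [0.7, 1.1) ⇒ out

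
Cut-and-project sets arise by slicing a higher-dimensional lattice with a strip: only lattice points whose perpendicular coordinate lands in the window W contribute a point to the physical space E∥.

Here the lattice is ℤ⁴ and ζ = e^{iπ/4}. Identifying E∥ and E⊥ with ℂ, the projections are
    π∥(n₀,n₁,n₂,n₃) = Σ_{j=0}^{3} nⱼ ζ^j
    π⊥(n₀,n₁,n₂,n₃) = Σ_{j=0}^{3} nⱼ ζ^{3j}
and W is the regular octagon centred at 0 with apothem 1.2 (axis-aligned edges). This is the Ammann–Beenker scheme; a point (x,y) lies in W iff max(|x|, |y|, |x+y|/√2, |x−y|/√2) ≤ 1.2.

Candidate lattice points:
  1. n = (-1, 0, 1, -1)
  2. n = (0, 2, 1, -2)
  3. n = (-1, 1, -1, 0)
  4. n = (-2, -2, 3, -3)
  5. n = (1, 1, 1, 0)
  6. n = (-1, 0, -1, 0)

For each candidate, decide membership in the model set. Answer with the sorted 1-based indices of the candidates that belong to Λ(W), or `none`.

5

π⊥(n) = n₀ + n₁ζ³ + n₂ζ⁶ + n₃ζ⁹ where ζ = e^{iπ/4}.
candidate 1: n = (-1, 0, 1, -1) → π⊥ ≈ (-1.70711, -1.70711); max(|x|,|y|,|x±y|/√2) = 2.41421 > 1.2 ⇒ ∉ W
candidate 2: n = (0, 2, 1, -2) → π⊥ ≈ (-2.82843, -1.00000); max(|x|,|y|,|x±y|/√2) = 2.82843 > 1.2 ⇒ ∉ W
candidate 3: n = (-1, 1, -1, 0) → π⊥ ≈ (-1.70711, +1.70711); max(|x|,|y|,|x±y|/√2) = 2.41421 > 1.2 ⇒ ∉ W
candidate 4: n = (-2, -2, 3, -3) → π⊥ ≈ (-2.70711, -6.53553); max(|x|,|y|,|x±y|/√2) = 6.53553 > 1.2 ⇒ ∉ W
candidate 5: n = (1, 1, 1, 0) → π⊥ ≈ (+0.29289, -0.29289); max(|x|,|y|,|x±y|/√2) = 0.41421 ≤ 1.2 ⇒ ∈ W
candidate 6: n = (-1, 0, -1, 0) → π⊥ ≈ (-1.00000, +1.00000); max(|x|,|y|,|x±y|/√2) = 1.41421 > 1.2 ⇒ ∉ W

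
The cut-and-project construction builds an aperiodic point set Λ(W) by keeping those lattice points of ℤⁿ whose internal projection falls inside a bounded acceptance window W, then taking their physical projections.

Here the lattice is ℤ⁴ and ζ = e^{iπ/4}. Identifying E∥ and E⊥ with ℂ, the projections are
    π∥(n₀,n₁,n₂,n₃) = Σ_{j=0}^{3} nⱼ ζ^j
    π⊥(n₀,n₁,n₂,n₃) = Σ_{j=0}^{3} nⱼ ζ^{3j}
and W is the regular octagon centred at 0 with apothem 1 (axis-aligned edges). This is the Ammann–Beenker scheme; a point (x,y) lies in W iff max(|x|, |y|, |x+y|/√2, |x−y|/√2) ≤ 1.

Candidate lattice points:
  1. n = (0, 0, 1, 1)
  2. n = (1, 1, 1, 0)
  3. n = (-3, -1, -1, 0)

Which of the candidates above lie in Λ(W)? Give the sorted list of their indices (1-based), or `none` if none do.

π⊥(n) = n₀ + n₁ζ³ + n₂ζ⁶ + n₃ζ⁹ where ζ = e^{iπ/4}.
candidate 1: n = (0, 0, 1, 1) → π⊥ ≈ (+0.7071, -0.2929); max(|x|,|y|,|x±y|/√2) = 0.7071 ≤ 1 ⇒ ∈ W
candidate 2: n = (1, 1, 1, 0) → π⊥ ≈ (+0.2929, -0.2929); max(|x|,|y|,|x±y|/√2) = 0.4142 ≤ 1 ⇒ ∈ W
candidate 3: n = (-3, -1, -1, 0) → π⊥ ≈ (-2.2929, +0.2929); max(|x|,|y|,|x±y|/√2) = 2.2929 > 1 ⇒ ∉ W

1, 2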